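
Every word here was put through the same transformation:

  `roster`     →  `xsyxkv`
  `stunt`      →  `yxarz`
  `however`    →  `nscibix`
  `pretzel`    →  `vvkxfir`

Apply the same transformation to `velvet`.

Shifts by position in roster: pos 0: r→x (+6), pos 1: o→s (+4), pos 2: s→y (+6), pos 3: t→x (+4) — repeating every 2. A repeating key of period 2 is used — shifts +6, +4 over and over.
On velvet: v+6=b, e+4=i, l+6=r, v+4=z, e+6=k, t+4=x.

birzkx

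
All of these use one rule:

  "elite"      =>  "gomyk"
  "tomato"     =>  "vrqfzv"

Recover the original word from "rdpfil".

palace

In elite: e→g is +2, l→o is +3, i→m is +4, t→y is +5 — the shift increases by 1 each position. The shift increases by 1 at each position, starting from +2: 2, 3, 4, ….
Decoding rdpfil: r−2=p, d−3=a, p−4=l, f−5=a, i−6=c, l−7=e.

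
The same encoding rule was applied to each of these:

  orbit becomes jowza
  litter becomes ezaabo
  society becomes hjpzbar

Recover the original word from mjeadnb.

voltage

o(14)→j(9) and r(17)→o(14) fit y≡19x+3 (mod 26); the inverse of 19 mod 26 is 11. Each letter's alphabet position (a=0..z=25) is mapped through 19·x+3 mod 26 — an affine cipher.
Undoing it on mjeadnb: m(12)→11·(12−3)≡21=v; j(9)→11·(9−3)≡14=o; e(4)→11·(4−3)≡11=l; a(0)→11·(0−3)≡19=t; d(3)→11·(3−3)≡0=a; n(13)→11·(13−3)≡6=g; b(1)→11·(1−3)≡4=e (all mod 26).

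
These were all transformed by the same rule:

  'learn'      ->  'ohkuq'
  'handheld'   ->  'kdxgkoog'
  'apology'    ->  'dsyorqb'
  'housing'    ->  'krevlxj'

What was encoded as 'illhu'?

fiber

Shifts by position in learn: pos 0: l→o (+3), pos 1: e→h (+3), pos 2: a→k (+10), pos 3: r→u (+3), pos 4: n→q (+3) — repeating every 3. The shifts repeat in a cycle of length 3: positions 0,1,… shift by +3, +3, +10, then the pattern repeats.
Reversing it on illhu: i−3=f, l−3=i, l−10=b, h−3=e, u−3=r.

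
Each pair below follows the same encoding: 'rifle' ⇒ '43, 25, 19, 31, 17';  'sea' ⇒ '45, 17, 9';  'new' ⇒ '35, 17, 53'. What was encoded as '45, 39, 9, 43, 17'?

The formula is n = 2×(alphabet index, a=1) + 7.
Reversing it on 45, 39, 9, 43, 17: 45→(45−7)÷2=19=s, 39→(39−7)÷2=16=p, 9→(9−7)÷2=1=a, 43→(43−7)÷2=18=r, 17→(17−7)÷2=5=e.

spare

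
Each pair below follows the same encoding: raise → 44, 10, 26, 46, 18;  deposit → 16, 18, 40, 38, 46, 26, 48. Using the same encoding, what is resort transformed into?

44, 18, 46, 38, 44, 48

r(#18)→44 and a(#1)→10: differences scale by 2, so n = 2·pos + 8. Each letter becomes 2×(its alphabet position, a=1..z=26) + 8.
On resort: r=18→44, e=5→18, s=19→46, o=15→38, r=18→44, t=20→48.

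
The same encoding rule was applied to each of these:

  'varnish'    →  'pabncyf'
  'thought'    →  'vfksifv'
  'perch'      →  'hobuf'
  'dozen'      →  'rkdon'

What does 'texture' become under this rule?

v(21)→p(15) and a(0)→a(0) fit y≡23x+0 (mod 26); the inverse of 23 mod 26 is 17. This is an affine cipher: with a=0,…,z=25, each position x becomes (23x+0) mod 26.
On texture: t(19)→23·19+0≡21=v; e(4)→23·4+0≡14=o; x(23)→23·23+0≡9=j; t(19)→23·19+0≡21=v; u(20)→23·20+0≡18=s; r(17)→23·17+0≡1=b; e(4)→23·4+0≡14=o (all mod 26).

vojvsbo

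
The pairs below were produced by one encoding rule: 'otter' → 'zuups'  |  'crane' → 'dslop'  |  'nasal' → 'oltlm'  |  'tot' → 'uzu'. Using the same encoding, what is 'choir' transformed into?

dizts

The shift depends on letter class: consonant t→u is +1, but vowel o→z is +11. The rule splits by letter class: vowels +11, consonants +1.
Applying it to choir: c(cons)+1=d, h(cons)+1=i, o(vowel)+11=z, i(vowel)+11=t, r(cons)+1=s.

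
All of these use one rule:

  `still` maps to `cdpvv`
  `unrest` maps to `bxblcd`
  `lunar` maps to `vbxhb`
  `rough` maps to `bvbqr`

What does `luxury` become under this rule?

The rule splits by letter class: vowels +7, consonants +10.
For luxury: l(cons)+10=v, u(vowel)+7=b, x(cons)+10=h, u(vowel)+7=b, r(cons)+10=b, y(cons)+10=i.

vbhbbi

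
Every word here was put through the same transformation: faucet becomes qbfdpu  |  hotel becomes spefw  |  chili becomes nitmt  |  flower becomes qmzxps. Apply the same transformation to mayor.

xbjpc

Shifts by position in faucet: pos 0: f→q (+11), pos 1: a→b (+1), pos 2: u→f (+11), pos 3: c→d (+1) — repeating every 2. The shifts repeat in a cycle of length 2: positions 0,1,… shift by +11, +1, then the pattern repeats.
Applying it to mayor: m+11=x, a+1=b, y+11=j, o+1=p, r+11=c.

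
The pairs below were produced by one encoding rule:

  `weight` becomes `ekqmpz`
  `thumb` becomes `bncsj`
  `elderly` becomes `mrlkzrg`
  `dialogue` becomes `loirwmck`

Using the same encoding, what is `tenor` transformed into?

bkvuz

Shifts by position in weight: pos 0: w→e (+8), pos 1: e→k (+6), pos 2: i→q (+8), pos 3: g→m (+6) — repeating every 2. A repeating key of period 2 is used — shifts +8, +6 over and over.
For tenor: t+8=b, e+6=k, n+8=v, o+6=u, r+8=z.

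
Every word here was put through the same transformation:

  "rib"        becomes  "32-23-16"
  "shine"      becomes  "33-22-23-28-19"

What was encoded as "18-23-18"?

did

Letters become their 1-based position plus 14 (so a→15, b→16, …).
Decoding 18-23-18: 18→(18−14)÷1=4=d, 23→(23−14)÷1=9=i, 18→(18−14)÷1=4=d.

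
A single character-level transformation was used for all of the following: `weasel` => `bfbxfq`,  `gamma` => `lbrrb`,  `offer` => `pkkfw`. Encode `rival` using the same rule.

The shift depends on letter class: consonant w→b is +5, but vowel e→f is +1. The rule splits by letter class: vowels +1, consonants +5.
Applying it to rival: r(cons)+5=w, i(vowel)+1=j, v(cons)+5=a, a(vowel)+1=b, l(cons)+5=q.

wjabq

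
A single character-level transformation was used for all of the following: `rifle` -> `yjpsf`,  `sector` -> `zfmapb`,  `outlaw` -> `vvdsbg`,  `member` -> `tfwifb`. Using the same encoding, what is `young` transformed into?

fpeuh

Shifts by position in rifle: pos 0: r→y (+7), pos 1: i→j (+1), pos 2: f→p (+10), pos 3: l→s (+7), pos 4: e→f (+1) — repeating every 3. The shifts repeat in a cycle of length 3: positions 0,1,… shift by +7, +1, +10, then the pattern repeats.
For young: y+7=f, o+1=p, u+10=e, n+7=u, g+1=h.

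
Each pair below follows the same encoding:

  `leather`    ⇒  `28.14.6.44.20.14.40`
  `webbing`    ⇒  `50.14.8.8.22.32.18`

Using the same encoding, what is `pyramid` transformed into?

36.54.40.6.30.22.12

Each letter becomes 2×(its alphabet position, a=1..z=26) + 4.
Applying it to pyramid: p=16→36, y=25→54, r=18→40, a=1→6, m=13→30, i=9→22, d=4→12.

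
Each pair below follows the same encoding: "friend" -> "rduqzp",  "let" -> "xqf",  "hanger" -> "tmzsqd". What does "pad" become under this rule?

bmp

Compare letters: f→r is +12, r→d is +12, i→u is +12 — a constant shift. Every letter moves 12 places later in the alphabet, wrapping around z→a.
For pad: p+12=b, a+12=m, d+12=p.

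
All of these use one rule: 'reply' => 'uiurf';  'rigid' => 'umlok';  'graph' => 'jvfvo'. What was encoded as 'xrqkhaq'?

unleash

In reply: r→u is +3, e→i is +4, p→u is +5, l→r is +6 — the shift increases by 1 each position. Each letter shifts forward by (position + 3), i.e. 3, 4, 5, … — the shift grows by one for each successive letter.
Decoding xrqkhaq: x−3=u, r−4=n, q−5=l, k−6=e, h−7=a, a−8=s, q−9=h.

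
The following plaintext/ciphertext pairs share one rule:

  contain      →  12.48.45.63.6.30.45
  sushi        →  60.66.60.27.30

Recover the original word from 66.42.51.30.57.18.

c(#3)→12 and o(#15)→48: differences scale by 3, so n = 3·pos + 3. The formula is n = 3×(alphabet index, a=1) + 3.
Decoding 66.42.51.30.57.18: 66→(66−3)÷3=21=u, 42→(42−3)÷3=13=m, 51→(51−3)÷3=16=p, 30→(30−3)÷3=9=i, 57→(57−3)÷3=18=r, 18→(18−3)÷3=5=e.

umpire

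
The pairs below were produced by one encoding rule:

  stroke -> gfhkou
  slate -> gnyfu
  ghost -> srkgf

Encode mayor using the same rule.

s(18)→g(6) and t(19)→f(5) fit y≡25x+24 (mod 26); the inverse of 25 mod 26 is 25. This is an affine cipher: with a=0,…,z=25, each position x becomes (25x+24) mod 26.
For mayor: m(12)→25·12+24≡12=m; a(0)→25·0+24≡24=y; y(24)→25·24+24≡0=a; o(14)→25·14+24≡10=k; r(17)→25·17+24≡7=h (all mod 26).

myakh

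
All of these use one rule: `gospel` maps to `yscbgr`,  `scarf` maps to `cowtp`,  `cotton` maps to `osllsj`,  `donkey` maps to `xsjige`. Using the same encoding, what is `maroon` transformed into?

awtssj

g(6)→y(24) and o(14)→s(18) fit y≡9x+22 (mod 26); the inverse of 9 mod 26 is 3. This is an affine cipher: with a=0,…,z=25, each position x becomes (9x+22) mod 26.
On maroon: m(12)→9·12+22≡0=a; a(0)→9·0+22≡22=w; r(17)→9·17+22≡19=t; o(14)→9·14+22≡18=s; o(14)→9·14+22≡18=s; n(13)→9·13+22≡9=j (all mod 26).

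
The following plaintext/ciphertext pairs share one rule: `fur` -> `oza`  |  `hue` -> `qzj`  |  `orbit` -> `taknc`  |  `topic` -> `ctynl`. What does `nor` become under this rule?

The shift depends on letter class: consonant f→o is +9, but vowel u→z is +5. Vowels shift forward by 5 and consonants shift forward by 9.
On nor: n(cons)+9=w, o(vowel)+5=t, r(cons)+9=a.

wta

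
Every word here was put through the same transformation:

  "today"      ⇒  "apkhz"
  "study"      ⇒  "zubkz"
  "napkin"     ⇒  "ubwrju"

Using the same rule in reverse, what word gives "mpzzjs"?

A repeating key of period 3 is used — shifts +7, +1, +7 over and over.
Reversing it on mpzzjs: m−7=f, p−1=o, z−7=s, z−7=s, j−1=i, s−7=l.

fossil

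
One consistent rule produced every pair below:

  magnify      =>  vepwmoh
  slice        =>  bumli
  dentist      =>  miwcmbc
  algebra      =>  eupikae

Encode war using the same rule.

The shift depends on letter class: consonant m→v is +9, but vowel a→e is +4. Two shifts are in play — +4 for a/e/i/o/u, +9 for every other letter.
Applying it to war: w(cons)+9=f, a(vowel)+4=e, r(cons)+9=a.

fea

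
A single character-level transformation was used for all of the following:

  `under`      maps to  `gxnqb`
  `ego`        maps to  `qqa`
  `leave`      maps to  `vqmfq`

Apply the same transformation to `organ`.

The shift depends on letter class: consonant n→x is +10, but vowel u→g is +12. Vowels shift forward by 12 and consonants shift forward by 10.
For organ: o(vowel)+12=a, r(cons)+10=b, g(cons)+10=q, a(vowel)+12=m, n(cons)+10=x.

abqmx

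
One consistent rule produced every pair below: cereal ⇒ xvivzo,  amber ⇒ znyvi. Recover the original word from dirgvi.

Letters are reflected about the middle of the alphabet (position → 25−position): Atbash.
Decoding dirgvi: d↔w, i↔r, r↔i, g↔t, v↔e, i↔r.

writer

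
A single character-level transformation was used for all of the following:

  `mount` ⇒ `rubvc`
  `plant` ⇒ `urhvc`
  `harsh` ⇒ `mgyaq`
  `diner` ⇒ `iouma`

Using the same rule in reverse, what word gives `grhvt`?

Each letter shifts forward by (position + 5), i.e. 5, 6, 7, … — the shift grows by one for each successive letter.
Undoing it on grhvt: g−5=b, r−6=l, h−7=a, v−8=n, t−9=k.

blank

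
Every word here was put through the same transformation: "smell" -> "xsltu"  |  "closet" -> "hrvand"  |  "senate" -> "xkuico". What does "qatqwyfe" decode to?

luminous

Letter i (0-indexed) is shifted by i+5, so successive shifts are 5, 6, 7, ….
Undoing it on qatqwyfe: q−5=l, a−6=u, t−7=m, q−8=i, w−9=n, y−10=o, f−11=u, e−12=s.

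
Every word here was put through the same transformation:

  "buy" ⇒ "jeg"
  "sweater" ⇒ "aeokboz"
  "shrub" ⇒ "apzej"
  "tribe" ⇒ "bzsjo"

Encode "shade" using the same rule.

apklo

The shift depends on letter class: consonant b→j is +8, but vowel u→e is +10. Vowels shift forward by 10 and consonants shift forward by 8.
On shade: s(cons)+8=a, h(cons)+8=p, a(vowel)+10=k, d(cons)+8=l, e(vowel)+10=o.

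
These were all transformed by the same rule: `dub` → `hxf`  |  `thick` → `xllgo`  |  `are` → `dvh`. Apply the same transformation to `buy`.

fxc

Vowels shift forward by 3 and consonants shift forward by 4.
Applying it to buy: b(cons)+4=f, u(vowel)+3=x, y(cons)+4=c.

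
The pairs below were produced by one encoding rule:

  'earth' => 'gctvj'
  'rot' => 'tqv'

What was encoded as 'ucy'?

saw

Compare letters: e→g is +2, a→c is +2, r→t is +2 — a constant shift. Each letter is shifted forward by 2 in the alphabet (a Caesar shift of +2).
Undoing it on ucy: u−2=s, c−2=a, y−2=w.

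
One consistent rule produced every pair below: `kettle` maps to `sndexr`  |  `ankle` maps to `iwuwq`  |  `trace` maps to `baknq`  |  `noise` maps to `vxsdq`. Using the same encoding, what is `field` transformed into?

nrowp

In kettle: k→s is +8, e→n is +9, t→d is +10, t→e is +11 — the shift increases by 1 each position. Each letter shifts forward by (position + 8), i.e. 8, 9, 10, … — the shift grows by one for each successive letter.
Applying it to field: f+8=n, i+9=r, e+10=o, l+11=w, d+12=p.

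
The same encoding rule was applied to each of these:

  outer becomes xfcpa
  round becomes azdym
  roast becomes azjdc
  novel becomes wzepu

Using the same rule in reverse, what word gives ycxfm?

Shifts by position in outer: pos 0: o→x (+9), pos 1: u→f (+11), pos 2: t→c (+9), pos 3: e→p (+11) — repeating every 2. It's a Vigenère-style cipher with numeric key [9,11]: position i shifts by key[i mod 2].
Decoding ycxfm: y−9=p, c−11=r, x−9=o, f−11=u, m−9=d.

proud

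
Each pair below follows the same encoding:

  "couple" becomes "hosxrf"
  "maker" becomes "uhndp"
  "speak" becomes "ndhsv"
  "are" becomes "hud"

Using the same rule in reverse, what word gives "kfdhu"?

Two steps: reverse the string, then apply a Caesar shift of +3.
Reversing it on kfdhu: shift back: k−3=h, f−3=c, d−3=a, h−3=e, u−3=r → hcaer; then reverse → reach.

reach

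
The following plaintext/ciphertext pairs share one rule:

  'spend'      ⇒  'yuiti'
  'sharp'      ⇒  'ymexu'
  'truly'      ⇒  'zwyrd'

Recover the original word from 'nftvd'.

The shifts repeat in a cycle of length 3: positions 0,1,… shift by +6, +5, +4, then the pattern repeats.
Decoding nftvd: n−6=h, f−5=a, t−4=p, v−6=p, d−5=y.

happy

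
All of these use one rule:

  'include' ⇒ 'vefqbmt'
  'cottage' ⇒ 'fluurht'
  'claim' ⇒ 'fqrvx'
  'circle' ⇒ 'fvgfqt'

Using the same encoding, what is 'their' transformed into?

Each letter's alphabet position (a=0..z=25) is mapped through 7·x+17 mod 26 — an affine cipher.
For their: t(19)→7·19+17≡20=u; h(7)→7·7+17≡14=o; e(4)→7·4+17≡19=t; i(8)→7·8+17≡21=v; r(17)→7·17+17≡6=g (all mod 26).

uotvg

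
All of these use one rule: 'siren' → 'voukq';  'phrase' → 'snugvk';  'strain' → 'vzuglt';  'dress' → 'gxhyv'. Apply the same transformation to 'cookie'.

furqlk

Shifts by position in siren: pos 0: s→v (+3), pos 1: i→o (+6), pos 2: r→u (+3), pos 3: e→k (+6) — repeating every 2. It's a Vigenère-style cipher with numeric key [3,6]: position i shifts by key[i mod 2].
On cookie: c+3=f, o+6=u, o+3=r, k+6=q, i+3=l, e+6=k.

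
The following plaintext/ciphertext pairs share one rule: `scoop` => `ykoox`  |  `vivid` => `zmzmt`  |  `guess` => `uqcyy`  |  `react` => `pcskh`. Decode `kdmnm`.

s(18)→y(24) and c(2)→k(10) fit y≡9x+18 (mod 26); the inverse of 9 mod 26 is 3. Each letter's alphabet position (a=0..z=25) is mapped through 9·x+18 mod 26 — an affine cipher.
Decoding kdmnm: k(10)→3·(10−18)≡2=c; d(3)→3·(3−18)≡7=h; m(12)→3·(12−18)≡8=i; n(13)→3·(13−18)≡11=l; m(12)→3·(12−18)≡8=i (all mod 26).

chili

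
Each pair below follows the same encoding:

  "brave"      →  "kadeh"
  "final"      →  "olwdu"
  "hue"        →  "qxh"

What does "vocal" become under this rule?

The shift depends on letter class: consonant b→k is +9, but vowel a→d is +3. The rule splits by letter class: vowels +3, consonants +9.
On vocal: v(cons)+9=e, o(vowel)+3=r, c(cons)+9=l, a(vowel)+3=d, l(cons)+9=u.

erldu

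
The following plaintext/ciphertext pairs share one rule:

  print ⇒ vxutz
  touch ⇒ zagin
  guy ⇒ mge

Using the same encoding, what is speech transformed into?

yvqqin

Vowels shift forward by 12 and consonants shift forward by 6.
On speech: s(cons)+6=y, p(cons)+6=v, e(vowel)+12=q, e(vowel)+12=q, c(cons)+6=i, h(cons)+6=n.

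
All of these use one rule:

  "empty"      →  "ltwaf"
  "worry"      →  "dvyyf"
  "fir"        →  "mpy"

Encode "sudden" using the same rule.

Every letter moves 7 places later in the alphabet, wrapping around z→a.
For sudden: s+7=z, u+7=b, d+7=k, d+7=k, e+7=l, n+7=u.

zbkklu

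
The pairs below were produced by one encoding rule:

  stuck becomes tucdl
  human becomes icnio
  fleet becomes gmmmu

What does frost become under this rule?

gswtu

Vowels shift forward by 8 and consonants shift forward by 1.
Applying it to frost: f(cons)+1=g, r(cons)+1=s, o(vowel)+8=w, s(cons)+1=t, t(cons)+1=u.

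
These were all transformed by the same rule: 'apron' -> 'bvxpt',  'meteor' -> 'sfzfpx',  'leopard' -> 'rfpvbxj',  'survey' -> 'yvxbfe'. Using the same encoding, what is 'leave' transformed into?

The shift depends on letter class: consonant p→v is +6, but vowel a→b is +1. The rule splits by letter class: vowels +1, consonants +6.
Applying it to leave: l(cons)+6=r, e(vowel)+1=f, a(vowel)+1=b, v(cons)+6=b, e(vowel)+1=f.

rfbbf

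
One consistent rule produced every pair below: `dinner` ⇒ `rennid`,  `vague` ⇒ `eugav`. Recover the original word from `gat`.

The output letters match the input read backwards: dinner reversed is rennid. The word is simply reversed.
Decoding gat: then reverse → tag.

tag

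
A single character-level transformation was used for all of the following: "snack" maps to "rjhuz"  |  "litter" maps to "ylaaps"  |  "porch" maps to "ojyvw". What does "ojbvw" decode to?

pouch

The output letters match the input read backwards, each shifted +7: snack reversed is kcans. Two steps: reverse the string, then apply a Caesar shift of +7.
Undoing it on ojbvw: shift back: o−7=h, j−7=c, b−7=u, v−7=o, w−7=p → hcuop; then reverse → pouch.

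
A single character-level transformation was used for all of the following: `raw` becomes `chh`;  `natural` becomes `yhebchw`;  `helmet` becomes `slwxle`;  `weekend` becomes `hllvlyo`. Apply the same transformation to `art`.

hce

Vowels shift forward by 7 and consonants shift forward by 11.
For art: a(vowel)+7=h, r(cons)+11=c, t(cons)+11=e.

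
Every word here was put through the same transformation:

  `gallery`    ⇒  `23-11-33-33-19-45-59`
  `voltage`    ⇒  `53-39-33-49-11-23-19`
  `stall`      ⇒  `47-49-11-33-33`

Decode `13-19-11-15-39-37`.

g(#7)→23 and a(#1)→11: differences scale by 2, so n = 2·pos + 9. Each letter becomes 2×(its alphabet position, a=1..z=26) + 9.
Decoding 13-19-11-15-39-37: 13→(13−9)÷2=2=b, 19→(19−9)÷2=5=e, 11→(11−9)÷2=1=a, 15→(15−9)÷2=3=c, 39→(39−9)÷2=15=o, 37→(37−9)÷2=14=n.

beacon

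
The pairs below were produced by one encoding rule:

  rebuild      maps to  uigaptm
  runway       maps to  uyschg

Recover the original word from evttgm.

Letter i (0-indexed) is shifted by i+3, so successive shifts are 3, 4, 5, ….
Undoing it on evttgm: e−3=b, v−4=r, t−5=o, t−6=n, g−7=z, m−8=e.

bronze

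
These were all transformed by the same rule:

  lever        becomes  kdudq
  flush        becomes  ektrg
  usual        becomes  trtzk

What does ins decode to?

Compare letters: l→k is +25, e→d is +25, v→u is +25 — a constant shift. It's a constant shift of +25 (ROT25).
Undoing it on ins: i−25=j, n−25=o, s−25=t.

jot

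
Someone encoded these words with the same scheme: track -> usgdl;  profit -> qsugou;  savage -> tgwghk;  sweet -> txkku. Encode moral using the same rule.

nusgm

The shift depends on letter class: consonant t→u is +1, but vowel a→g is +6. Vowels shift forward by 6 and consonants shift forward by 1.
Applying it to moral: m(cons)+1=n, o(vowel)+6=u, r(cons)+1=s, a(vowel)+6=g, l(cons)+1=m.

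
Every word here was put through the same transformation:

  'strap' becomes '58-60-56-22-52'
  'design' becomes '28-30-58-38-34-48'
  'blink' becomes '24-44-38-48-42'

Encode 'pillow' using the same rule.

52-38-44-44-50-66

s(#19)→58 and t(#20)→60: differences scale by 2, so n = 2·pos + 20. With a=1..z=26, the number is 2·pos + 20.
Applying it to pillow: p=16→52, i=9→38, l=12→44, l=12→44, o=15→50, w=23→66.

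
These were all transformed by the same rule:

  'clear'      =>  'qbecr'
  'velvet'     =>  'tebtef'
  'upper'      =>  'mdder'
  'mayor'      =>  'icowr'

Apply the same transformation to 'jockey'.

nwqueo

c(2)→q(16) and l(11)→b(1) fit y≡7x+2 (mod 26); the inverse of 7 mod 26 is 15. Treating letters as 0–25, the rule is x ↦ 7x + 2 (mod 26).
On jockey: j(9)→7·9+2≡13=n; o(14)→7·14+2≡22=w; c(2)→7·2+2≡16=q; k(10)→7·10+2≡20=u; e(4)→7·4+2≡4=e; y(24)→7·24+2≡14=o (all mod 26).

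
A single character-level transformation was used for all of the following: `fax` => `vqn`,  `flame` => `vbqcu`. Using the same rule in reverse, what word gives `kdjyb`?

Each letter is shifted forward by 16 in the alphabet (a Caesar shift of +16).
Reversing it on kdjyb: k−16=u, d−16=n, j−16=t, y−16=i, b−16=l.

until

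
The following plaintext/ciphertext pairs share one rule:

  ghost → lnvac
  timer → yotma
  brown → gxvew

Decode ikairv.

In ghost: g→l is +5, h→n is +6, o→v is +7, s→a is +8 — the shift increases by 1 each position. Each letter shifts forward by (position + 5), i.e. 5, 6, 7, … — the shift grows by one for each successive letter.
Decoding ikairv: i−5=d, k−6=e, a−7=t, i−8=a, r−9=i, v−10=l.

detail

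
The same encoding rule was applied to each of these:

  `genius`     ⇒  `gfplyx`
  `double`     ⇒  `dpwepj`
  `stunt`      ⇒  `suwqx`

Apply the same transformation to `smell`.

sngop

In genius: g→g is +0, e→f is +1, n→p is +2, i→l is +3 — the shift increases by 1 each position. Letter i (0-indexed) is shifted by i+0, so successive shifts are 0, 1, 2, ….
For smell: s+0=s, m+1=n, e+2=g, l+3=o, l+4=p.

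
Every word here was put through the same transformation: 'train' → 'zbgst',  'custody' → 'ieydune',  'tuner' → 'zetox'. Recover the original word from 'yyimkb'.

Shifts by position in train: pos 0: t→z (+6), pos 1: r→b (+10), pos 2: a→g (+6), pos 3: i→s (+10) — repeating every 2. It's a Vigenère-style cipher with numeric key [6,10]: position i shifts by key[i mod 2].
Decoding yyimkb: y−6=s, y−10=o, i−6=c, m−10=c, k−6=e, b−10=r.

soccer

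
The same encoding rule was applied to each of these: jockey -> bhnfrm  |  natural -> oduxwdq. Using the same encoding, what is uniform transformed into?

The output letters match the input read backwards, each shifted +3: jockey reversed is yekcoj. Read the word backwards and shift each letter +3.
For uniform: reverse → mrofinu; then shift: m+3=p, r+3=u, o+3=r, f+3=i, i+3=l, n+3=q, u+3=x.

purilqx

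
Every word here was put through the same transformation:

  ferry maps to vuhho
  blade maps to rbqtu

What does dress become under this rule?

Compare letters: f→v is +16, e→u is +16, r→h is +16 — a constant shift. Every letter moves 16 places later in the alphabet, wrapping around z→a.
Applying it to dress: d+16=t, r+16=h, e+16=u, s+16=i, s+16=i.

thuii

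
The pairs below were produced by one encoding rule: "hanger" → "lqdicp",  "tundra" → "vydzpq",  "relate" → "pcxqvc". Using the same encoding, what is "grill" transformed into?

ipoxx

h(7)→l(11) and a(0)→q(16) fit y≡3x+16 (mod 26); the inverse of 3 mod 26 is 9. This is an affine cipher: with a=0,…,z=25, each position x becomes (3x+16) mod 26.
Applying it to grill: g(6)→3·6+16≡8=i; r(17)→3·17+16≡15=p; i(8)→3·8+16≡14=o; l(11)→3·11+16≡23=x; l(11)→3·11+16≡23=x (all mod 26).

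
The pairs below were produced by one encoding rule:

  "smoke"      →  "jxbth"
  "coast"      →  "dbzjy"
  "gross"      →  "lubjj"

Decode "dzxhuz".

s(18)→j(9) and m(12)→x(23) fit y≡15x+25 (mod 26); the inverse of 15 mod 26 is 7. Treating letters as 0–25, the rule is x ↦ 15x + 25 (mod 26).
Undoing it on dzxhuz: d(3)→7·(3−25)≡2=c; z(25)→7·(25−25)≡0=a; x(23)→7·(23−25)≡12=m; h(7)→7·(7−25)≡4=e; u(20)→7·(20−25)≡17=r; z(25)→7·(25−25)≡0=a (all mod 26).

camera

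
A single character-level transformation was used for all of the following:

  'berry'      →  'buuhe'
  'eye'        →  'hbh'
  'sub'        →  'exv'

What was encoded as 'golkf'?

child

Two steps: reverse the string, then apply a Caesar shift of +3.
Reversing it on golkf: shift back: g−3=d, o−3=l, l−3=i, k−3=h, f−3=c → dlihc; then reverse → child.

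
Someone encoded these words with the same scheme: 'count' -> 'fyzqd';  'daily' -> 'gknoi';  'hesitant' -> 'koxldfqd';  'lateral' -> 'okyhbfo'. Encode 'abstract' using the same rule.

Shifts by position in count: pos 0: c→f (+3), pos 1: o→y (+10), pos 2: u→z (+5), pos 3: n→q (+3), pos 4: t→d (+10) — repeating every 3. The shifts repeat in a cycle of length 3: positions 0,1,… shift by +3, +10, +5, then the pattern repeats.
For abstract: a+3=d, b+10=l, s+5=x, t+3=w, r+10=b, a+5=f, c+3=f, t+10=d.

dlxwbffd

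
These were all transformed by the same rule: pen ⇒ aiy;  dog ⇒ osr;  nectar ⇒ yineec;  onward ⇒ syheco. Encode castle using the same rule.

Vowels shift forward by 4 and consonants shift forward by 11.
For castle: c(cons)+11=n, a(vowel)+4=e, s(cons)+11=d, t(cons)+11=e, l(cons)+11=w, e(vowel)+4=i.

nedewi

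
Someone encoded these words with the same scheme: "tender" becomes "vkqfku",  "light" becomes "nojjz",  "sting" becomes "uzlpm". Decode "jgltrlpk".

hairline

Shifts by position in tender: pos 0: t→v (+2), pos 1: e→k (+6), pos 2: n→q (+3), pos 3: d→f (+2), pos 4: e→k (+6), pos 5: r→u (+3) — repeating every 3. A repeating key of period 3 is used — shifts +2, +6, +3 over and over.
Undoing it on jgltrlpk: j−2=h, g−6=a, l−3=i, t−2=r, r−6=l, l−3=i, p−2=n, k−6=e.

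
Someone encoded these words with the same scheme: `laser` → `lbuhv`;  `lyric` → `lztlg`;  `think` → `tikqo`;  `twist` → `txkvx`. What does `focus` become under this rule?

fpexw

In laser: l→l is +0, a→b is +1, s→u is +2, e→h is +3 — the shift increases by 1 each position. Letter i (0-indexed) is shifted by i+0, so successive shifts are 0, 1, 2, ….
Applying it to focus: f+0=f, o+1=p, c+2=e, u+3=x, s+4=w.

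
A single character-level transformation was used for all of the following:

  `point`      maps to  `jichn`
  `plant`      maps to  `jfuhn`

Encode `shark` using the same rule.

Compare letters: p→j is +20, o→i is +20, i→c is +20 — a constant shift. It's a constant shift of +20 (ROT20).
On shark: s+20=m, h+20=b, a+20=u, r+20=l, k+20=e.

mbule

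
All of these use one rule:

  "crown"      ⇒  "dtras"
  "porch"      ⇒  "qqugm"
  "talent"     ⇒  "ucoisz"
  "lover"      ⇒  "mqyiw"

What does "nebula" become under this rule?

ogeyqg

In crown: c→d is +1, r→t is +2, o→r is +3, w→a is +4 — the shift increases by 1 each position. Each letter shifts forward by (position + 1), i.e. 1, 2, 3, … — the shift grows by one for each successive letter.
On nebula: n+1=o, e+2=g, b+3=e, u+4=y, l+5=q, a+6=g.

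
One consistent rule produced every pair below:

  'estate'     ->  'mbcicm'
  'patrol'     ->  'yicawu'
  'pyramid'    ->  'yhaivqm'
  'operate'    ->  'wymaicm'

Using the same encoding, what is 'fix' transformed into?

oqg

The shift depends on letter class: consonant s→b is +9, but vowel e→m is +8. Two shifts are in play — +8 for a/e/i/o/u, +9 for every other letter.
Applying it to fix: f(cons)+9=o, i(vowel)+8=q, x(cons)+9=g.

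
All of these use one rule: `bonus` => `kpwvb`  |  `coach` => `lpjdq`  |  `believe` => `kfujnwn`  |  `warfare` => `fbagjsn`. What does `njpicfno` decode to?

The shifts repeat in a cycle of length 2: positions 0,1,… shift by +9, +1, then the pattern repeats.
Decoding njpicfno: n−9=e, j−1=i, p−9=g, i−1=h, c−9=t, f−1=e, n−9=e, o−1=n.

eighteen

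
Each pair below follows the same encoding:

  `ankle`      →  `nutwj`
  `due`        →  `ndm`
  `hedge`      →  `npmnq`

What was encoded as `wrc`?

The output letters match the input read backwards, each shifted +9: ankle reversed is elkna. Two steps: reverse the string, then apply a Caesar shift of +9.
Decoding wrc: shift back: w−9=n, r−9=i, c−9=t → nit; then reverse → tin.

tin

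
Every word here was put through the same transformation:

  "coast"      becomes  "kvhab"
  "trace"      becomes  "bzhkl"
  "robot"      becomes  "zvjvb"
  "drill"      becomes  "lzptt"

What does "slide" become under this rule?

atpll

Vowels shift forward by 7 and consonants shift forward by 8.
For slide: s(cons)+8=a, l(cons)+8=t, i(vowel)+7=p, d(cons)+8=l, e(vowel)+7=l.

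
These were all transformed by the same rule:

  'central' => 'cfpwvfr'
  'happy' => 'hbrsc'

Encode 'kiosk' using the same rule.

kjqvo

In central: c→c is +0, e→f is +1, n→p is +2, t→w is +3 — the shift increases by 1 each position. Letter i (0-indexed) is shifted by i+0, so successive shifts are 0, 1, 2, ….
For kiosk: k+0=k, i+1=j, o+2=q, s+3=v, k+4=o.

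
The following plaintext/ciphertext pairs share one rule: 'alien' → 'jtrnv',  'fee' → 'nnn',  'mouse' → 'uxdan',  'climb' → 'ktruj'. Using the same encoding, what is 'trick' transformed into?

bzrks

Vowels shift forward by 9 and consonants shift forward by 8.
On trick: t(cons)+8=b, r(cons)+8=z, i(vowel)+9=r, c(cons)+8=k, k(cons)+8=s.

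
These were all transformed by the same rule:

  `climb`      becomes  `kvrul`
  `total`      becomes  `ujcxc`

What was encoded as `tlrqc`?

thick

The output letters match the input read backwards, each shifted +9: climb reversed is bmilc. Two steps: reverse the string, then apply a Caesar shift of +9.
Undoing it on tlrqc: shift back: t−9=k, l−9=c, r−9=i, q−9=h, c−9=t → kciht; then reverse → thick.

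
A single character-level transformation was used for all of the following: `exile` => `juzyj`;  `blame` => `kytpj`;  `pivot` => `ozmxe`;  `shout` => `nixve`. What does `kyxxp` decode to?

Each letter's alphabet position (a=0..z=25) is mapped through 17·x+19 mod 26 — an affine cipher.
Reversing it on kyxxp: k(10)→23·(10−19)≡1=b; y(24)→23·(24−19)≡11=l; x(23)→23·(23−19)≡14=o; x(23)→23·(23−19)≡14=o; p(15)→23·(15−19)≡12=m (all mod 26).

bloom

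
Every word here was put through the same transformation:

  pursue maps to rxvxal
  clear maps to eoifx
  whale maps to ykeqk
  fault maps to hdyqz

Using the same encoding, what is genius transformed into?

ihrnaz

In pursue: p→r is +2, u→x is +3, r→v is +4, s→x is +5 — the shift increases by 1 each position. Letter i (0-indexed) is shifted by i+2, so successive shifts are 2, 3, 4, ….
Applying it to genius: g+2=i, e+3=h, n+4=r, i+5=n, u+6=a, s+7=z.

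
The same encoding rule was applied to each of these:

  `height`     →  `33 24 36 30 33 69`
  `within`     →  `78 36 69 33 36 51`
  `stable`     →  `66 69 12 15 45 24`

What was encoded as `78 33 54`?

h(#8)→33 and e(#5)→24: differences scale by 3, so n = 3·pos + 9. The formula is n = 3×(alphabet index, a=1) + 9.
Reversing it on 78 33 54: 78→(78−9)÷3=23=w, 33→(33−9)÷3=8=h, 54→(54−9)÷3=15=o.

who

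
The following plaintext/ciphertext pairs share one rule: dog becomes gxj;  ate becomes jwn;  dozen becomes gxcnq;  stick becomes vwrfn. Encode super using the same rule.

The shift depends on letter class: consonant d→g is +3, but vowel o→x is +9. Two shifts are in play — +9 for a/e/i/o/u, +3 for every other letter.
For super: s(cons)+3=v, u(vowel)+9=d, p(cons)+3=s, e(vowel)+9=n, r(cons)+3=u.

vdsnu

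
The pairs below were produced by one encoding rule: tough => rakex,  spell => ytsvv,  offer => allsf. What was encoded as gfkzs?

t(19)→r(17) and o(14)→a(0) fit y≡19x+20 (mod 26); the inverse of 19 mod 26 is 11. Each letter's alphabet position (a=0..z=25) is mapped through 19·x+20 mod 26 — an affine cipher.
Decoding gfkzs: g(6)→11·(6−20)≡2=c; f(5)→11·(5−20)≡17=r; k(10)→11·(10−20)≡20=u; z(25)→11·(25−20)≡3=d; s(18)→11·(18−20)≡4=e (all mod 26).

crude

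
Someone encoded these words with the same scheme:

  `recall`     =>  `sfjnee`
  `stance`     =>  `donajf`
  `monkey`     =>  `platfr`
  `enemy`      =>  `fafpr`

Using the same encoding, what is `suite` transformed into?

dzxof

Each letter's alphabet position (a=0..z=25) is mapped through 11·x+13 mod 26 — an affine cipher.
For suite: s(18)→11·18+13≡3=d; u(20)→11·20+13≡25=z; i(8)→11·8+13≡23=x; t(19)→11·19+13≡14=o; e(4)→11·4+13≡5=f (all mod 26).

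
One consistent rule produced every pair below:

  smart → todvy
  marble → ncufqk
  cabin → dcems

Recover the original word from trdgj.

In smart: s→t is +1, m→o is +2, a→d is +3, r→v is +4 — the shift increases by 1 each position. Each letter shifts forward by (position + 1), i.e. 1, 2, 3, … — the shift grows by one for each successive letter.
Decoding trdgj: t−1=s, r−2=p, d−3=a, g−4=c, j−5=e.

space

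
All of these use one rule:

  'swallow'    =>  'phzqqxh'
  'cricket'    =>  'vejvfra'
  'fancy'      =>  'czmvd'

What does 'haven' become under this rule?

yzwrm

s(18)→p(15) and w(22)→h(7) fit y≡11x+25 (mod 26); the inverse of 11 mod 26 is 19. This is an affine cipher: with a=0,…,z=25, each position x becomes (11x+25) mod 26.
On haven: h(7)→11·7+25≡24=y; a(0)→11·0+25≡25=z; v(21)→11·21+25≡22=w; e(4)→11·4+25≡17=r; n(13)→11·13+25≡12=m (all mod 26).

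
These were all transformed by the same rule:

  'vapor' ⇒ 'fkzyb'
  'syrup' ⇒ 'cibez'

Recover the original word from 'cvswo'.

This is a Caesar cipher with shift 10.
Undoing it on cvswo: c−10=s, v−10=l, s−10=i, w−10=m, o−10=e.

slime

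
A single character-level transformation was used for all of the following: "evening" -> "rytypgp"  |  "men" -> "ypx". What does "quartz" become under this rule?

keclfb

Read the word backwards and shift each letter +11.
For quartz: reverse → ztrauq; then shift: z+11=k, t+11=e, r+11=c, a+11=l, u+11=f, q+11=b.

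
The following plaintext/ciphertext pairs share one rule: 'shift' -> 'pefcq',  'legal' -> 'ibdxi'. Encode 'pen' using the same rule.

mbk

Compare letters: s→p is +23, h→e is +23, i→f is +23 — a constant shift. This is a Caesar cipher with shift 23.
On pen: p+23=m, e+23=b, n+23=k.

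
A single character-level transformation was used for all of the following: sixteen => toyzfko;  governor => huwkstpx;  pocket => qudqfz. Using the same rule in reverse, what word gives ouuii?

Shifts by position in sixteen: pos 0: s→t (+1), pos 1: i→o (+6), pos 2: x→y (+1), pos 3: t→z (+6) — repeating every 2. A repeating key of period 2 is used — shifts +1, +6 over and over.
Undoing it on ouuii: o−1=n, u−6=o, u−1=t, i−6=c, i−1=h.

notch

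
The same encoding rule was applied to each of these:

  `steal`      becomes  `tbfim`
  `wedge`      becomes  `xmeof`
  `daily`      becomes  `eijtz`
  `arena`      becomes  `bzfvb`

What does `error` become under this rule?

fzsws

It's a Vigenère-style cipher with numeric key [1,8]: position i shifts by key[i mod 2].
Applying it to error: e+1=f, r+8=z, r+1=s, o+8=w, r+1=s.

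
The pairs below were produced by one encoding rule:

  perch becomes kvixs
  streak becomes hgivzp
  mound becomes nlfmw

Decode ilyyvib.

robbery

Each pair mirrors across the alphabet (p↔k, e↔v, r↔i): positions sum to 25. Each letter is replaced by its mirror in the alphabet: a↔z, b↔y, c↔x, and so on (the Atbash cipher).
Reversing it on ilyyvib: i↔r, l↔o, y↔b, y↔b, v↔e, i↔r, b↔y.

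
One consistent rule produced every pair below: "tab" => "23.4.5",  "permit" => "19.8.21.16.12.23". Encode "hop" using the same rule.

11.18.19

t is letter #20 and maps to 23: an offset of 3. Each letter is replaced by its alphabet position (a=1..z=26) + 3.
On hop: h=8→11, o=15→18, p=16→19.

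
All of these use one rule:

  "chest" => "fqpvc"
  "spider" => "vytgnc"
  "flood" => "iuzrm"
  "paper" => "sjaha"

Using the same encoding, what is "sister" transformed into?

vrdwnc

Shifts by position in chest: pos 0: c→f (+3), pos 1: h→q (+9), pos 2: e→p (+11), pos 3: s→v (+3), pos 4: t→c (+9) — repeating every 3. It's a Vigenère-style cipher with numeric key [3,9,11]: position i shifts by key[i mod 3].
For sister: s+3=v, i+9=r, s+11=d, t+3=w, e+9=n, r+11=c.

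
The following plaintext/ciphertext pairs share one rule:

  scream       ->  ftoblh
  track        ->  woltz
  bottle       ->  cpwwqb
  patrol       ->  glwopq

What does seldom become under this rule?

fbqkph

s(18)→f(5) and c(2)→t(19) fit y≡17x+11 (mod 26); the inverse of 17 mod 26 is 23. Treating letters as 0–25, the rule is x ↦ 17x + 11 (mod 26).
For seldom: s(18)→17·18+11≡5=f; e(4)→17·4+11≡1=b; l(11)→17·11+11≡16=q; d(3)→17·3+11≡10=k; o(14)→17·14+11≡15=p; m(12)→17·12+11≡7=h (all mod 26).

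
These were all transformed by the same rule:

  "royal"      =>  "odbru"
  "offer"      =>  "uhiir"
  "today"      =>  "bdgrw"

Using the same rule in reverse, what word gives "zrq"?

The output letters match the input read backwards, each shifted +3: royal reversed is layor. Two steps: reverse the string, then apply a Caesar shift of +3.
Decoding zrq: shift back: z−3=w, r−3=o, q−3=n → won; then reverse → now.

now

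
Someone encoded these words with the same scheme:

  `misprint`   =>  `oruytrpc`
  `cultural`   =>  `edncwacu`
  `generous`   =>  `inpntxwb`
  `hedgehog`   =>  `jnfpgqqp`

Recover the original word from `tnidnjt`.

Shifts by position in misprint: pos 0: m→o (+2), pos 1: i→r (+9), pos 2: s→u (+2), pos 3: p→y (+9) — repeating every 2. A repeating key of period 2 is used — shifts +2, +9 over and over.
Undoing it on tnidnjt: t−2=r, n−9=e, i−2=g, d−9=u, n−2=l, j−9=a, t−2=r.

regular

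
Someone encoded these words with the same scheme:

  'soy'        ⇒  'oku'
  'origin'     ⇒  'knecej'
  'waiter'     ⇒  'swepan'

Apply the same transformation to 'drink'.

Compare letters: s→o is +22, o→k is +22, y→u is +22 — a constant shift. It's a constant shift of +22 (ROT22).
For drink: d+22=z, r+22=n, i+22=e, n+22=j, k+22=g.

znejg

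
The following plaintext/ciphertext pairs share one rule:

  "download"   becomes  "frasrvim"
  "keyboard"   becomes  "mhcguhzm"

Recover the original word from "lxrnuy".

junior

In download: d→f is +2, o→r is +3, w→a is +4, n→s is +5 — the shift increases by 1 each position. Each letter shifts forward by (position + 2), i.e. 2, 3, 4, … — the shift grows by one for each successive letter.
Reversing it on lxrnuy: l−2=j, x−3=u, r−4=n, n−5=i, u−6=o, y−7=r.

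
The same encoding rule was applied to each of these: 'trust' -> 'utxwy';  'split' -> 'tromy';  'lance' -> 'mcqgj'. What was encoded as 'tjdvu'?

sharp

Letter i (0-indexed) is shifted by i+1, so successive shifts are 1, 2, 3, ….
Decoding tjdvu: t−1=s, j−2=h, d−3=a, v−4=r, u−5=p.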